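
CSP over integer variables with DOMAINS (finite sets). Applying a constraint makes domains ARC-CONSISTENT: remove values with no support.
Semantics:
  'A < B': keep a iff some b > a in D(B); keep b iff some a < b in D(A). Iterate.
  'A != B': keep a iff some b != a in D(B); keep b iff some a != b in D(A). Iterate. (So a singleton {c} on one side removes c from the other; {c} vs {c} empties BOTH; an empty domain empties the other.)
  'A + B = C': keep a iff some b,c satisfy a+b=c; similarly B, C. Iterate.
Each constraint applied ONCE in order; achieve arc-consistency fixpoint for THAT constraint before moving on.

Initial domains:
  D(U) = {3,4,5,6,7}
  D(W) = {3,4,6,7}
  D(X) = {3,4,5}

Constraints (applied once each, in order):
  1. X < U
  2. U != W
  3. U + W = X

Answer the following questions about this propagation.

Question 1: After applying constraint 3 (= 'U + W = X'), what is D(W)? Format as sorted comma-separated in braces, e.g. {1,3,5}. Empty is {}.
Constraint 1 (X < U) on D(X)={3,4,5} D(U)={3,4,5,6,7}: U {3,4,5,6,7}->{4,5,6,7}
Constraint 2 (U != W) on D(U)={4,5,6,7} D(W)={3,4,6,7}: no change
Constraint 3 (U + W = X) on D(U)={4,5,6,7} D(W)={3,4,6,7} D(X)={3,4,5}: U {4,5,6,7}->{}; W {3,4,6,7}->{}; X {3,4,5}->{}
So after constraint 3: D(W) = {}

Answer: {}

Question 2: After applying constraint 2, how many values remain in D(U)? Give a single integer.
Constraint 1 (X < U) on D(X)={3,4,5} D(U)={3,4,5,6,7}: U {3,4,5,6,7}->{4,5,6,7}
Constraint 2 (U != W) on D(U)={4,5,6,7} D(W)={3,4,6,7}: no change
So after constraint 2: D(U)={4,5,6,7}, size = 4

Answer: 4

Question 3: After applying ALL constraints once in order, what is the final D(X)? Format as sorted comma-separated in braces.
Answer: {}

Derivation:
Constraint 1 (X < U) on D(X)={3,4,5} D(U)={3,4,5,6,7}: U {3,4,5,6,7}->{4,5,6,7}
Constraint 2 (U != W) on D(U)={4,5,6,7} D(W)={3,4,6,7}: no change
Constraint 3 (U + W = X) on D(U)={4,5,6,7} D(W)={3,4,6,7} D(X)={3,4,5}: U {4,5,6,7}->{}; W {3,4,6,7}->{}; X {3,4,5}->{}
So after all 3 constraints: D(X) = {}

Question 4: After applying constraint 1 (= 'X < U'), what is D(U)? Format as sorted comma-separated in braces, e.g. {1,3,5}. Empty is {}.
Constraint 1 (X < U) on D(X)={3,4,5} D(U)={3,4,5,6,7}: U {3,4,5,6,7}->{4,5,6,7}
So after constraint 1: D(U) = {4,5,6,7}

Answer: {4,5,6,7}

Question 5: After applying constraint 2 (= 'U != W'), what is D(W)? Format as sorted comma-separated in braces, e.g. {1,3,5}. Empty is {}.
Constraint 1 (X < U) on D(X)={3,4,5} D(U)={3,4,5,6,7}: U {3,4,5,6,7}->{4,5,6,7}
Constraint 2 (U != W) on D(U)={4,5,6,7} D(W)={3,4,6,7}: no change
So after constraint 2: D(W) = {3,4,6,7}

Answer: {3,4,6,7}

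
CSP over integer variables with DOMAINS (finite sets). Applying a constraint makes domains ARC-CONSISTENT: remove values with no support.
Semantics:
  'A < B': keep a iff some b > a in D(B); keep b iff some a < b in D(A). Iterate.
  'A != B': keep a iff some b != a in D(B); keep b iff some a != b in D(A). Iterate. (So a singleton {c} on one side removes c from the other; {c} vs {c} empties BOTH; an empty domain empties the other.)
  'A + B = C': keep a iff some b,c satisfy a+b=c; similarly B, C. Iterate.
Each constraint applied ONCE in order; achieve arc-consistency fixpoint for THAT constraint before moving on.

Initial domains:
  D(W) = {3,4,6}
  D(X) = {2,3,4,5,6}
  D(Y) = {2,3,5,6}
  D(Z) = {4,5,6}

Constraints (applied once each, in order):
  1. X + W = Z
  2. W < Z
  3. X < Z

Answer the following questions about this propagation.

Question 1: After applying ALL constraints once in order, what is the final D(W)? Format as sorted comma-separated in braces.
Constraint 1 (X + W = Z) on D(X)={2,3,4,5,6} D(W)={3,4,6} D(Z)={4,5,6}: X {2,3,4,5,6}->{2,3}; W {3,4,6}->{3,4}; Z {4,5,6}->{5,6}
Constraint 2 (W < Z) on D(W)={3,4} D(Z)={5,6}: no change
Constraint 3 (X < Z) on D(X)={2,3} D(Z)={5,6}: no change
So after all 3 constraints: D(W) = {3,4}

Answer: {3,4}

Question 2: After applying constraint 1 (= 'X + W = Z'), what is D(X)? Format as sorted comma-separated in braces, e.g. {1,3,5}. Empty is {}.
Constraint 1 (X + W = Z) on D(X)={2,3,4,5,6} D(W)={3,4,6} D(Z)={4,5,6}: X {2,3,4,5,6}->{2,3}; W {3,4,6}->{3,4}; Z {4,5,6}->{5,6}
So after constraint 1: D(X) = {2,3}

Answer: {2,3}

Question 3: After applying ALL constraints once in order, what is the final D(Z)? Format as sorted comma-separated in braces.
Constraint 1 (X + W = Z) on D(X)={2,3,4,5,6} D(W)={3,4,6} D(Z)={4,5,6}: X {2,3,4,5,6}->{2,3}; W {3,4,6}->{3,4}; Z {4,5,6}->{5,6}
Constraint 2 (W < Z) on D(W)={3,4} D(Z)={5,6}: no change
Constraint 3 (X < Z) on D(X)={2,3} D(Z)={5,6}: no change
So after all 3 constraints: D(Z) = {5,6}

Answer: {5,6}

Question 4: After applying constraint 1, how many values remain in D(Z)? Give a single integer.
Answer: 2

Derivation:
Constraint 1 (X + W = Z) on D(X)={2,3,4,5,6} D(W)={3,4,6} D(Z)={4,5,6}: X {2,3,4,5,6}->{2,3}; W {3,4,6}->{3,4}; Z {4,5,6}->{5,6}
So after constraint 1: D(Z)={5,6}, size = 2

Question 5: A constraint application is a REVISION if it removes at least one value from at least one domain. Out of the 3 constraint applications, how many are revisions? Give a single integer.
Constraint 1 (X + W = Z) on D(X)={2,3,4,5,6} D(W)={3,4,6} D(Z)={4,5,6}: X {2,3,4,5,6}->{2,3}; W {3,4,6}->{3,4}; Z {4,5,6}->{5,6} => REVISION
Constraint 2 (W < Z) on D(W)={3,4} D(Z)={5,6}: no change => not a revision
Constraint 3 (X < Z) on D(X)={2,3} D(Z)={5,6}: no change => not a revision
Total revisions = 1

Answer: 1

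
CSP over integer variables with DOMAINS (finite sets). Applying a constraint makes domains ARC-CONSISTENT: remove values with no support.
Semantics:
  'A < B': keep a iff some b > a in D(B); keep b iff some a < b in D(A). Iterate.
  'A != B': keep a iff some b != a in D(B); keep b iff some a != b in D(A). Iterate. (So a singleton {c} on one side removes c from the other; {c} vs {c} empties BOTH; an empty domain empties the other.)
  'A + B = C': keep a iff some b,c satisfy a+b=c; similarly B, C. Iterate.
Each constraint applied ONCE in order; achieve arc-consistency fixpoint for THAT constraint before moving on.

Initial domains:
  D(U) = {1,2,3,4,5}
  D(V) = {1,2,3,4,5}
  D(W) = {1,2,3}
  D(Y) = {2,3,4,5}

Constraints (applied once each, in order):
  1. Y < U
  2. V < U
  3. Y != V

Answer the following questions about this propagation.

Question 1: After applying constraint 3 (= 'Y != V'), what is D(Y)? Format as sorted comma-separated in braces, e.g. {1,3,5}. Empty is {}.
Constraint 1 (Y < U) on D(Y)={2,3,4,5} D(U)={1,2,3,4,5}: Y {2,3,4,5}->{2,3,4}; U {1,2,3,4,5}->{3,4,5}
Constraint 2 (V < U) on D(V)={1,2,3,4,5} D(U)={3,4,5}: V {1,2,3,4,5}->{1,2,3,4}
Constraint 3 (Y != V) on D(Y)={2,3,4} D(V)={1,2,3,4}: no change
So after constraint 3: D(Y) = {2,3,4}

Answer: {2,3,4}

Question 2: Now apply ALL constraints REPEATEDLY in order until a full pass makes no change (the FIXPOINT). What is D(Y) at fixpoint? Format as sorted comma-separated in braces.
pass 0 (initial): D(Y)={2,3,4,5}
pass 1: U {1,2,3,4,5}->{3,4,5}; V {1,2,3,4,5}->{1,2,3,4}; Y {2,3,4,5}->{2,3,4}
pass 2: no change
Fixpoint after 2 passes: D(Y) = {2,3,4}

Answer: {2,3,4}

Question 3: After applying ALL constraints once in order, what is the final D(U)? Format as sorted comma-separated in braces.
Constraint 1 (Y < U) on D(Y)={2,3,4,5} D(U)={1,2,3,4,5}: Y {2,3,4,5}->{2,3,4}; U {1,2,3,4,5}->{3,4,5}
Constraint 2 (V < U) on D(V)={1,2,3,4,5} D(U)={3,4,5}: V {1,2,3,4,5}->{1,2,3,4}
Constraint 3 (Y != V) on D(Y)={2,3,4} D(V)={1,2,3,4}: no change
So after all 3 constraints: D(U) = {3,4,5}

Answer: {3,4,5}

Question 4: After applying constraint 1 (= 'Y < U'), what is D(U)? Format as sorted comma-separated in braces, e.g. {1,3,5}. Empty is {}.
Constraint 1 (Y < U) on D(Y)={2,3,4,5} D(U)={1,2,3,4,5}: Y {2,3,4,5}->{2,3,4}; U {1,2,3,4,5}->{3,4,5}
So after constraint 1: D(U) = {3,4,5}

Answer: {3,4,5}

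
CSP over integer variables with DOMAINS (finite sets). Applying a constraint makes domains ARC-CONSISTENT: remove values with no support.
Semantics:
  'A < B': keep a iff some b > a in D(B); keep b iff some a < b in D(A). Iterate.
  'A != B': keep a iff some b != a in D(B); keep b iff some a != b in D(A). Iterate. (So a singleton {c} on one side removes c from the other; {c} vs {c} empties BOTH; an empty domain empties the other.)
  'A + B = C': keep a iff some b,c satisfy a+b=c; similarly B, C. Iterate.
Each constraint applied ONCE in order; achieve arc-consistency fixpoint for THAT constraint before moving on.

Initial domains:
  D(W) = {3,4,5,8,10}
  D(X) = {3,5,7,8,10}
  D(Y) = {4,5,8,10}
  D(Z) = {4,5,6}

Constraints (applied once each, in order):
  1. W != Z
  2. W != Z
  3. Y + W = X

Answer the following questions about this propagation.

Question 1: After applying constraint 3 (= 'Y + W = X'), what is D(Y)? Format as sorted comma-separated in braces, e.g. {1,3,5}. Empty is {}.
Answer: {4,5}

Derivation:
Constraint 1 (W != Z) on D(W)={3,4,5,8,10} D(Z)={4,5,6}: no change
Constraint 2 (W != Z) on D(W)={3,4,5,8,10} D(Z)={4,5,6}: no change
Constraint 3 (Y + W = X) on D(Y)={4,5,8,10} D(W)={3,4,5,8,10} D(X)={3,5,7,8,10}: Y {4,5,8,10}->{4,5}; W {3,4,5,8,10}->{3,4,5}; X {3,5,7,8,10}->{7,8,10}
So after constraint 3: D(Y) = {4,5}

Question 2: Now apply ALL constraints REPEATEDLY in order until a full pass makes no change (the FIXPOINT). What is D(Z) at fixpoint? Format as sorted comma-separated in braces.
Answer: {4,5,6}

Derivation:
pass 0 (initial): D(Z)={4,5,6}
pass 1: W {3,4,5,8,10}->{3,4,5}; X {3,5,7,8,10}->{7,8,10}; Y {4,5,8,10}->{4,5}
pass 2: no change
Fixpoint after 2 passes: D(Z) = {4,5,6}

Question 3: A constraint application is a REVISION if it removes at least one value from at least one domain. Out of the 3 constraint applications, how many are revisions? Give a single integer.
Constraint 1 (W != Z) on D(W)={3,4,5,8,10} D(Z)={4,5,6}: no change => not a revision
Constraint 2 (W != Z) on D(W)={3,4,5,8,10} D(Z)={4,5,6}: no change => not a revision
Constraint 3 (Y + W = X) on D(Y)={4,5,8,10} D(W)={3,4,5,8,10} D(X)={3,5,7,8,10}: Y {4,5,8,10}->{4,5}; W {3,4,5,8,10}->{3,4,5}; X {3,5,7,8,10}->{7,8,10} => REVISION
Total revisions = 1

Answer: 1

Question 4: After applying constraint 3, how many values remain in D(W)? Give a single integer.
Constraint 1 (W != Z) on D(W)={3,4,5,8,10} D(Z)={4,5,6}: no change
Constraint 2 (W != Z) on D(W)={3,4,5,8,10} D(Z)={4,5,6}: no change
Constraint 3 (Y + W = X) on D(Y)={4,5,8,10} D(W)={3,4,5,8,10} D(X)={3,5,7,8,10}: Y {4,5,8,10}->{4,5}; W {3,4,5,8,10}->{3,4,5}; X {3,5,7,8,10}->{7,8,10}
So after constraint 3: D(W)={3,4,5}, size = 3

Answer: 3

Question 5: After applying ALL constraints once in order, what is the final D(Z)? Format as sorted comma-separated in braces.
Constraint 1 (W != Z) on D(W)={3,4,5,8,10} D(Z)={4,5,6}: no change
Constraint 2 (W != Z) on D(W)={3,4,5,8,10} D(Z)={4,5,6}: no change
Constraint 3 (Y + W = X) on D(Y)={4,5,8,10} D(W)={3,4,5,8,10} D(X)={3,5,7,8,10}: Y {4,5,8,10}->{4,5}; W {3,4,5,8,10}->{3,4,5}; X {3,5,7,8,10}->{7,8,10}
So after all 3 constraints: D(Z) = {4,5,6}

Answer: {4,5,6}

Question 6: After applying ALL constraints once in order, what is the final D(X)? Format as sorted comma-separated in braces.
Answer: {7,8,10}

Derivation:
Constraint 1 (W != Z) on D(W)={3,4,5,8,10} D(Z)={4,5,6}: no change
Constraint 2 (W != Z) on D(W)={3,4,5,8,10} D(Z)={4,5,6}: no change
Constraint 3 (Y + W = X) on D(Y)={4,5,8,10} D(W)={3,4,5,8,10} D(X)={3,5,7,8,10}: Y {4,5,8,10}->{4,5}; W {3,4,5,8,10}->{3,4,5}; X {3,5,7,8,10}->{7,8,10}
So after all 3 constraints: D(X) = {7,8,10}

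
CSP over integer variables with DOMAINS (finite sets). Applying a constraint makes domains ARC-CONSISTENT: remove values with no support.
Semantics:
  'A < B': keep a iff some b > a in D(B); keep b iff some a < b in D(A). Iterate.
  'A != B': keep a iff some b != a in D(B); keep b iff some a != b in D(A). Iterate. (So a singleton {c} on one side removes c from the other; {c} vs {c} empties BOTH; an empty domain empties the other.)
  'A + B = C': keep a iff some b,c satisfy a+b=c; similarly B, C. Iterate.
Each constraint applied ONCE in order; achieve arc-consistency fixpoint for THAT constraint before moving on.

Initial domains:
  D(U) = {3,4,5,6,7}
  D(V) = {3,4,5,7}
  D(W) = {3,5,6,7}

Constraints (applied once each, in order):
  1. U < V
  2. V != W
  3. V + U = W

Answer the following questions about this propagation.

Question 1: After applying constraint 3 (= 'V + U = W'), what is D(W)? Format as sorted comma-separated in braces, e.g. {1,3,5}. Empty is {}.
Constraint 1 (U < V) on D(U)={3,4,5,6,7} D(V)={3,4,5,7}: U {3,4,5,6,7}->{3,4,5,6}; V {3,4,5,7}->{4,5,7}
Constraint 2 (V != W) on D(V)={4,5,7} D(W)={3,5,6,7}: no change
Constraint 3 (V + U = W) on D(V)={4,5,7} D(U)={3,4,5,6} D(W)={3,5,6,7}: V {4,5,7}->{4}; U {3,4,5,6}->{3}; W {3,5,6,7}->{7}
So after constraint 3: D(W) = {7}

Answer: {7}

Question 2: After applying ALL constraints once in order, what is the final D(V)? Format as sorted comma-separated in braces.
Answer: {4}

Derivation:
Constraint 1 (U < V) on D(U)={3,4,5,6,7} D(V)={3,4,5,7}: U {3,4,5,6,7}->{3,4,5,6}; V {3,4,5,7}->{4,5,7}
Constraint 2 (V != W) on D(V)={4,5,7} D(W)={3,5,6,7}: no change
Constraint 3 (V + U = W) on D(V)={4,5,7} D(U)={3,4,5,6} D(W)={3,5,6,7}: V {4,5,7}->{4}; U {3,4,5,6}->{3}; W {3,5,6,7}->{7}
So after all 3 constraints: D(V) = {4}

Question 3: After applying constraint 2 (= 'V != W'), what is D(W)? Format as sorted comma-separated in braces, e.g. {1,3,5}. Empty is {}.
Answer: {3,5,6,7}

Derivation:
Constraint 1 (U < V) on D(U)={3,4,5,6,7} D(V)={3,4,5,7}: U {3,4,5,6,7}->{3,4,5,6}; V {3,4,5,7}->{4,5,7}
Constraint 2 (V != W) on D(V)={4,5,7} D(W)={3,5,6,7}: no change
So after constraint 2: D(W) = {3,5,6,7}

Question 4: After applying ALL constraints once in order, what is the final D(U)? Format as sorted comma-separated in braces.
Constraint 1 (U < V) on D(U)={3,4,5,6,7} D(V)={3,4,5,7}: U {3,4,5,6,7}->{3,4,5,6}; V {3,4,5,7}->{4,5,7}
Constraint 2 (V != W) on D(V)={4,5,7} D(W)={3,5,6,7}: no change
Constraint 3 (V + U = W) on D(V)={4,5,7} D(U)={3,4,5,6} D(W)={3,5,6,7}: V {4,5,7}->{4}; U {3,4,5,6}->{3}; W {3,5,6,7}->{7}
So after all 3 constraints: D(U) = {3}

Answer: {3}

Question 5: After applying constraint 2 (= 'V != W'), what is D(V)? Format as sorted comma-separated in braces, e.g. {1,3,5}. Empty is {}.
Answer: {4,5,7}

Derivation:
Constraint 1 (U < V) on D(U)={3,4,5,6,7} D(V)={3,4,5,7}: U {3,4,5,6,7}->{3,4,5,6}; V {3,4,5,7}->{4,5,7}
Constraint 2 (V != W) on D(V)={4,5,7} D(W)={3,5,6,7}: no change
So after constraint 2: D(V) = {4,5,7}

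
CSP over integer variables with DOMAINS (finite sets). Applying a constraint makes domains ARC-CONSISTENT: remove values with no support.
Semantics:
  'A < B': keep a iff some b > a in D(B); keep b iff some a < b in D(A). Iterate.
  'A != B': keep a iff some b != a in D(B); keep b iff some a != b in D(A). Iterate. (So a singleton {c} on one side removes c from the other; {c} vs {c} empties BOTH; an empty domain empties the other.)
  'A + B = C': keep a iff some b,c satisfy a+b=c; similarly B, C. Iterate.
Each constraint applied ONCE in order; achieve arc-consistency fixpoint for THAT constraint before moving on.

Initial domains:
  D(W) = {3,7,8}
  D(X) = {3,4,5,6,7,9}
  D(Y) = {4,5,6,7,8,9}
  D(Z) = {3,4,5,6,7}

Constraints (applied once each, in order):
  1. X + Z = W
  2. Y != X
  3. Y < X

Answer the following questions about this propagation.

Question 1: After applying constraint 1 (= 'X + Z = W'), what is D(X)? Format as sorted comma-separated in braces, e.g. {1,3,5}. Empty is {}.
Constraint 1 (X + Z = W) on D(X)={3,4,5,6,7,9} D(Z)={3,4,5,6,7} D(W)={3,7,8}: X {3,4,5,6,7,9}->{3,4,5}; Z {3,4,5,6,7}->{3,4,5}; W {3,7,8}->{7,8}
So after constraint 1: D(X) = {3,4,5}

Answer: {3,4,5}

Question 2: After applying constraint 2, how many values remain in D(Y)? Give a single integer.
Answer: 6

Derivation:
Constraint 1 (X + Z = W) on D(X)={3,4,5,6,7,9} D(Z)={3,4,5,6,7} D(W)={3,7,8}: X {3,4,5,6,7,9}->{3,4,5}; Z {3,4,5,6,7}->{3,4,5}; W {3,7,8}->{7,8}
Constraint 2 (Y != X) on D(Y)={4,5,6,7,8,9} D(X)={3,4,5}: no change
So after constraint 2: D(Y)={4,5,6,7,8,9}, size = 6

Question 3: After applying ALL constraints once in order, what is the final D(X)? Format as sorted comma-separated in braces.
Constraint 1 (X + Z = W) on D(X)={3,4,5,6,7,9} D(Z)={3,4,5,6,7} D(W)={3,7,8}: X {3,4,5,6,7,9}->{3,4,5}; Z {3,4,5,6,7}->{3,4,5}; W {3,7,8}->{7,8}
Constraint 2 (Y != X) on D(Y)={4,5,6,7,8,9} D(X)={3,4,5}: no change
Constraint 3 (Y < X) on D(Y)={4,5,6,7,8,9} D(X)={3,4,5}: Y {4,5,6,7,8,9}->{4}; X {3,4,5}->{5}
So after all 3 constraints: D(X) = {5}

Answer: {5}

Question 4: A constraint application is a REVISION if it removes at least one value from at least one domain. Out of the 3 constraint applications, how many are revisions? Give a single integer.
Answer: 2

Derivation:
Constraint 1 (X + Z = W) on D(X)={3,4,5,6,7,9} D(Z)={3,4,5,6,7} D(W)={3,7,8}: X {3,4,5,6,7,9}->{3,4,5}; Z {3,4,5,6,7}->{3,4,5}; W {3,7,8}->{7,8} => REVISION
Constraint 2 (Y != X) on D(Y)={4,5,6,7,8,9} D(X)={3,4,5}: no change => not a revision
Constraint 3 (Y < X) on D(Y)={4,5,6,7,8,9} D(X)={3,4,5}: Y {4,5,6,7,8,9}->{4}; X {3,4,5}->{5} => REVISION
Total revisions = 2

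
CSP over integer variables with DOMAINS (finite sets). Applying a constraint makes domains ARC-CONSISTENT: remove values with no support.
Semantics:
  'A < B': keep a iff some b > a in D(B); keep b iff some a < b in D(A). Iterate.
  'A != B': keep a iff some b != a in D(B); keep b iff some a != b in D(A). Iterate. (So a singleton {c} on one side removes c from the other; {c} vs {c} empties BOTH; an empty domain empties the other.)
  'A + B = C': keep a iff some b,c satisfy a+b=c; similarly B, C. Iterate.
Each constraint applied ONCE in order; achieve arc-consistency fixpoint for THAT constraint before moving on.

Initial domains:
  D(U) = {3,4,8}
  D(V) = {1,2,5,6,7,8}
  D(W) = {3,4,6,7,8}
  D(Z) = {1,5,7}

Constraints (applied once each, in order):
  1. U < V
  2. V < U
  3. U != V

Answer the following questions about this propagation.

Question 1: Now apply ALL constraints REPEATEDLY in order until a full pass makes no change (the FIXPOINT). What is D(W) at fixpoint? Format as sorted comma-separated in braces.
pass 0 (initial): D(W)={3,4,6,7,8}
pass 1: U {3,4,8}->{}; V {1,2,5,6,7,8}->{}
pass 2: no change
Fixpoint after 2 passes: D(W) = {3,4,6,7,8}

Answer: {3,4,6,7,8}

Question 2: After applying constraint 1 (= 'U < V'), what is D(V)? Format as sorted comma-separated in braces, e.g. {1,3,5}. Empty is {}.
Constraint 1 (U < V) on D(U)={3,4,8} D(V)={1,2,5,6,7,8}: U {3,4,8}->{3,4}; V {1,2,5,6,7,8}->{5,6,7,8}
So after constraint 1: D(V) = {5,6,7,8}

Answer: {5,6,7,8}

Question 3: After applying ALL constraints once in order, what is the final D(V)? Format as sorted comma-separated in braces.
Answer: {}

Derivation:
Constraint 1 (U < V) on D(U)={3,4,8} D(V)={1,2,5,6,7,8}: U {3,4,8}->{3,4}; V {1,2,5,6,7,8}->{5,6,7,8}
Constraint 2 (V < U) on D(V)={5,6,7,8} D(U)={3,4}: V {5,6,7,8}->{}; U {3,4}->{}
Constraint 3 (U != V) on D(U)={} D(V)={}: no change
So after all 3 constraints: D(V) = {}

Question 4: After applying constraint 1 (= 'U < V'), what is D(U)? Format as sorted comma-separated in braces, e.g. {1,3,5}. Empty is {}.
Constraint 1 (U < V) on D(U)={3,4,8} D(V)={1,2,5,6,7,8}: U {3,4,8}->{3,4}; V {1,2,5,6,7,8}->{5,6,7,8}
So after constraint 1: D(U) = {3,4}

Answer: {3,4}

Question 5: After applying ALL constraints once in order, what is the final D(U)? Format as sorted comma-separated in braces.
Constraint 1 (U < V) on D(U)={3,4,8} D(V)={1,2,5,6,7,8}: U {3,4,8}->{3,4}; V {1,2,5,6,7,8}->{5,6,7,8}
Constraint 2 (V < U) on D(V)={5,6,7,8} D(U)={3,4}: V {5,6,7,8}->{}; U {3,4}->{}
Constraint 3 (U != V) on D(U)={} D(V)={}: no change
So after all 3 constraints: D(U) = {}

Answer: {}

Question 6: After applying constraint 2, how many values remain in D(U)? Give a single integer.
Constraint 1 (U < V) on D(U)={3,4,8} D(V)={1,2,5,6,7,8}: U {3,4,8}->{3,4}; V {1,2,5,6,7,8}->{5,6,7,8}
Constraint 2 (V < U) on D(V)={5,6,7,8} D(U)={3,4}: V {5,6,7,8}->{}; U {3,4}->{}
So after constraint 2: D(U)={}, size = 0

Answer: 0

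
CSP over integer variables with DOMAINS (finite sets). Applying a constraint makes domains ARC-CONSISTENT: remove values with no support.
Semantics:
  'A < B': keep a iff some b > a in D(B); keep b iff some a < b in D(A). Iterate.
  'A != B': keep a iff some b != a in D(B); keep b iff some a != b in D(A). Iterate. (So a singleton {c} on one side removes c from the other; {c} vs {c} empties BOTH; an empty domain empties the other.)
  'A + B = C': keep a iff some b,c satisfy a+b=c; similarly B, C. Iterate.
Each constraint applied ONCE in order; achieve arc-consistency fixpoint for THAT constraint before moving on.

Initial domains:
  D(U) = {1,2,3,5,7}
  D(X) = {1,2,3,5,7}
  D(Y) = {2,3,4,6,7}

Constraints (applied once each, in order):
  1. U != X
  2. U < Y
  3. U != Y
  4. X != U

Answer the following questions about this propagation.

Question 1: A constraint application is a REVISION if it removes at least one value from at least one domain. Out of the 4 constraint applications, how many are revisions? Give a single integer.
Answer: 1

Derivation:
Constraint 1 (U != X) on D(U)={1,2,3,5,7} D(X)={1,2,3,5,7}: no change => not a revision
Constraint 2 (U < Y) on D(U)={1,2,3,5,7} D(Y)={2,3,4,6,7}: U {1,2,3,5,7}->{1,2,3,5} => REVISION
Constraint 3 (U != Y) on D(U)={1,2,3,5} D(Y)={2,3,4,6,7}: no change => not a revision
Constraint 4 (X != U) on D(X)={1,2,3,5,7} D(U)={1,2,3,5}: no change => not a revision
Total revisions = 1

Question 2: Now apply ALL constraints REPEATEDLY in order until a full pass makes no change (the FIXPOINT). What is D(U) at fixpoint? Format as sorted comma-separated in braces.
pass 0 (initial): D(U)={1,2,3,5,7}
pass 1: U {1,2,3,5,7}->{1,2,3,5}
pass 2: no change
Fixpoint after 2 passes: D(U) = {1,2,3,5}

Answer: {1,2,3,5}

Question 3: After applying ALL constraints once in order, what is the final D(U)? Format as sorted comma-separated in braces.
Constraint 1 (U != X) on D(U)={1,2,3,5,7} D(X)={1,2,3,5,7}: no change
Constraint 2 (U < Y) on D(U)={1,2,3,5,7} D(Y)={2,3,4,6,7}: U {1,2,3,5,7}->{1,2,3,5}
Constraint 3 (U != Y) on D(U)={1,2,3,5} D(Y)={2,3,4,6,7}: no change
Constraint 4 (X != U) on D(X)={1,2,3,5,7} D(U)={1,2,3,5}: no change
So after all 4 constraints: D(U) = {1,2,3,5}

Answer: {1,2,3,5}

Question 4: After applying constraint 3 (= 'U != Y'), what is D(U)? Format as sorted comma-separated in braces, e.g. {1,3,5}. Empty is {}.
Answer: {1,2,3,5}

Derivation:
Constraint 1 (U != X) on D(U)={1,2,3,5,7} D(X)={1,2,3,5,7}: no change
Constraint 2 (U < Y) on D(U)={1,2,3,5,7} D(Y)={2,3,4,6,7}: U {1,2,3,5,7}->{1,2,3,5}
Constraint 3 (U != Y) on D(U)={1,2,3,5} D(Y)={2,3,4,6,7}: no change
So after constraint 3: D(U) = {1,2,3,5}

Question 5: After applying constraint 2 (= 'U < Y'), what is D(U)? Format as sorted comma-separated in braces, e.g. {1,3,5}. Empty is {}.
Answer: {1,2,3,5}

Derivation:
Constraint 1 (U != X) on D(U)={1,2,3,5,7} D(X)={1,2,3,5,7}: no change
Constraint 2 (U < Y) on D(U)={1,2,3,5,7} D(Y)={2,3,4,6,7}: U {1,2,3,5,7}->{1,2,3,5}
So after constraint 2: D(U) = {1,2,3,5}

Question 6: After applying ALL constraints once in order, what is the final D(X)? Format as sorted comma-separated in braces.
Answer: {1,2,3,5,7}

Derivation:
Constraint 1 (U != X) on D(U)={1,2,3,5,7} D(X)={1,2,3,5,7}: no change
Constraint 2 (U < Y) on D(U)={1,2,3,5,7} D(Y)={2,3,4,6,7}: U {1,2,3,5,7}->{1,2,3,5}
Constraint 3 (U != Y) on D(U)={1,2,3,5} D(Y)={2,3,4,6,7}: no change
Constraint 4 (X != U) on D(X)={1,2,3,5,7} D(U)={1,2,3,5}: no change
So after all 4 constraints: D(X) = {1,2,3,5,7}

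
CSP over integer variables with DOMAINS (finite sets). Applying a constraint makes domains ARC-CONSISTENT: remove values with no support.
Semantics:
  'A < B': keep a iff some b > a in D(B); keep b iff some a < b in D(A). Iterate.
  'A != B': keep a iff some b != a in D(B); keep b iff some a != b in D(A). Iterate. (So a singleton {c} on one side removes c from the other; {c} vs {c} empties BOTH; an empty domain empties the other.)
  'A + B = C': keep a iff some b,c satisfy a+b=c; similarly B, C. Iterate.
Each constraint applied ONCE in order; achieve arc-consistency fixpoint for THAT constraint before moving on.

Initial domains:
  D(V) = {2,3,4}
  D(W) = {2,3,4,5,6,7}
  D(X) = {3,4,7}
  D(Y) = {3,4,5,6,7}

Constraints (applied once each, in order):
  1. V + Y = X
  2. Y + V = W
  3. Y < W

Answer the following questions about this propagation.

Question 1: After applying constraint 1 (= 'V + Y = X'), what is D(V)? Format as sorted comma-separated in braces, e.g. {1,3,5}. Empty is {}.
Answer: {2,3,4}

Derivation:
Constraint 1 (V + Y = X) on D(V)={2,3,4} D(Y)={3,4,5,6,7} D(X)={3,4,7}: Y {3,4,5,6,7}->{3,4,5}; X {3,4,7}->{7}
So after constraint 1: D(V) = {2,3,4}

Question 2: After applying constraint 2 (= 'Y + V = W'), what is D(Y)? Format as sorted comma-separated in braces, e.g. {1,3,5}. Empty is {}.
Answer: {3,4,5}

Derivation:
Constraint 1 (V + Y = X) on D(V)={2,3,4} D(Y)={3,4,5,6,7} D(X)={3,4,7}: Y {3,4,5,6,7}->{3,4,5}; X {3,4,7}->{7}
Constraint 2 (Y + V = W) on D(Y)={3,4,5} D(V)={2,3,4} D(W)={2,3,4,5,6,7}: W {2,3,4,5,6,7}->{5,6,7}
So after constraint 2: D(Y) = {3,4,5}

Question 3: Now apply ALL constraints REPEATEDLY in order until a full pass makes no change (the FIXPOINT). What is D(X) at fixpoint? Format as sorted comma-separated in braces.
Answer: {7}

Derivation:
pass 0 (initial): D(X)={3,4,7}
pass 1: W {2,3,4,5,6,7}->{5,6,7}; X {3,4,7}->{7}; Y {3,4,5,6,7}->{3,4,5}
pass 2: no change
Fixpoint after 2 passes: D(X) = {7}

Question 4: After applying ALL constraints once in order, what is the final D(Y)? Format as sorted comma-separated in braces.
Answer: {3,4,5}

Derivation:
Constraint 1 (V + Y = X) on D(V)={2,3,4} D(Y)={3,4,5,6,7} D(X)={3,4,7}: Y {3,4,5,6,7}->{3,4,5}; X {3,4,7}->{7}
Constraint 2 (Y + V = W) on D(Y)={3,4,5} D(V)={2,3,4} D(W)={2,3,4,5,6,7}: W {2,3,4,5,6,7}->{5,6,7}
Constraint 3 (Y < W) on D(Y)={3,4,5} D(W)={5,6,7}: no change
So after all 3 constraints: D(Y) = {3,4,5}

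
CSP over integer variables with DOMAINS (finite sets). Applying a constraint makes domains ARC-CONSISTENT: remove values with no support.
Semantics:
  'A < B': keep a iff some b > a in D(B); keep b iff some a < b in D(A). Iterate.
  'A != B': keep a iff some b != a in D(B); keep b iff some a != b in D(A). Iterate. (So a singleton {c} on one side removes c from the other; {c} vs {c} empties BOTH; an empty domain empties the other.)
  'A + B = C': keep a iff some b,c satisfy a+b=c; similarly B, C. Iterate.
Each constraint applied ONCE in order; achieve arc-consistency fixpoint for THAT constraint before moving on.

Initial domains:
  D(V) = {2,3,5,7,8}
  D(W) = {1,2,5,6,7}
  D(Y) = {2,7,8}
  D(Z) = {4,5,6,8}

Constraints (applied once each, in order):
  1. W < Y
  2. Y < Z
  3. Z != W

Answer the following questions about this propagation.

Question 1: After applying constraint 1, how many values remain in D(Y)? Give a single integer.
Answer: 3

Derivation:
Constraint 1 (W < Y) on D(W)={1,2,5,6,7} D(Y)={2,7,8}: no change
So after constraint 1: D(Y)={2,7,8}, size = 3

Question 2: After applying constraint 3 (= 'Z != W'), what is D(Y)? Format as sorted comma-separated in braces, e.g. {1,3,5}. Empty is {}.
Answer: {2,7}

Derivation:
Constraint 1 (W < Y) on D(W)={1,2,5,6,7} D(Y)={2,7,8}: no change
Constraint 2 (Y < Z) on D(Y)={2,7,8} D(Z)={4,5,6,8}: Y {2,7,8}->{2,7}
Constraint 3 (Z != W) on D(Z)={4,5,6,8} D(W)={1,2,5,6,7}: no change
So after constraint 3: D(Y) = {2,7}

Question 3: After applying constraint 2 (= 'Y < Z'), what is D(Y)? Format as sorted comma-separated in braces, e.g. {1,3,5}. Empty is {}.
Answer: {2,7}

Derivation:
Constraint 1 (W < Y) on D(W)={1,2,5,6,7} D(Y)={2,7,8}: no change
Constraint 2 (Y < Z) on D(Y)={2,7,8} D(Z)={4,5,6,8}: Y {2,7,8}->{2,7}
So after constraint 2: D(Y) = {2,7}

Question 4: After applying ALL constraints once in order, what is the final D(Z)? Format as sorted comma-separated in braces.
Answer: {4,5,6,8}

Derivation:
Constraint 1 (W < Y) on D(W)={1,2,5,6,7} D(Y)={2,7,8}: no change
Constraint 2 (Y < Z) on D(Y)={2,7,8} D(Z)={4,5,6,8}: Y {2,7,8}->{2,7}
Constraint 3 (Z != W) on D(Z)={4,5,6,8} D(W)={1,2,5,6,7}: no change
So after all 3 constraints: D(Z) = {4,5,6,8}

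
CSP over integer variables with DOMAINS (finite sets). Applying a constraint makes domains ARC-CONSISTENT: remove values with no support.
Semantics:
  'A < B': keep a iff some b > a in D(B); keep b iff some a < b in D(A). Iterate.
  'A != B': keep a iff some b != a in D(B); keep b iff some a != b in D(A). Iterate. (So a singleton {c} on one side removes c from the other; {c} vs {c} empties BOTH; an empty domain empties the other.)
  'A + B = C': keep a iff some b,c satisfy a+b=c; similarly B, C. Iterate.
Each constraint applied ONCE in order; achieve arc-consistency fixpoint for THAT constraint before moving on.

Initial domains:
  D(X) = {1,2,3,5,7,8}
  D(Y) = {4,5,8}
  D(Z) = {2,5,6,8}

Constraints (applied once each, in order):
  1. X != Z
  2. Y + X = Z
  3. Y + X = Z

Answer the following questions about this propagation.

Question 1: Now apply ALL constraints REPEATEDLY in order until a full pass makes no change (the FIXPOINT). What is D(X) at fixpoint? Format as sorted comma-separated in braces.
Answer: {1,2,3}

Derivation:
pass 0 (initial): D(X)={1,2,3,5,7,8}
pass 1: X {1,2,3,5,7,8}->{1,2,3}; Y {4,5,8}->{4,5}; Z {2,5,6,8}->{5,6,8}
pass 2: no change
Fixpoint after 2 passes: D(X) = {1,2,3}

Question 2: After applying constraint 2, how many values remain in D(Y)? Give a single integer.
Constraint 1 (X != Z) on D(X)={1,2,3,5,7,8} D(Z)={2,5,6,8}: no change
Constraint 2 (Y + X = Z) on D(Y)={4,5,8} D(X)={1,2,3,5,7,8} D(Z)={2,5,6,8}: Y {4,5,8}->{4,5}; X {1,2,3,5,7,8}->{1,2,3}; Z {2,5,6,8}->{5,6,8}
So after constraint 2: D(Y)={4,5}, size = 2

Answer: 2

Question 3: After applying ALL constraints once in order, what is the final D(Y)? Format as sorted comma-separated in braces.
Answer: {4,5}

Derivation:
Constraint 1 (X != Z) on D(X)={1,2,3,5,7,8} D(Z)={2,5,6,8}: no change
Constraint 2 (Y + X = Z) on D(Y)={4,5,8} D(X)={1,2,3,5,7,8} D(Z)={2,5,6,8}: Y {4,5,8}->{4,5}; X {1,2,3,5,7,8}->{1,2,3}; Z {2,5,6,8}->{5,6,8}
Constraint 3 (Y + X = Z) on D(Y)={4,5} D(X)={1,2,3} D(Z)={5,6,8}: no change
So after all 3 constraints: D(Y) = {4,5}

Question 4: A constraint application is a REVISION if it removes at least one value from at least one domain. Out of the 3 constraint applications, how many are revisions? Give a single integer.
Answer: 1

Derivation:
Constraint 1 (X != Z) on D(X)={1,2,3,5,7,8} D(Z)={2,5,6,8}: no change => not a revision
Constraint 2 (Y + X = Z) on D(Y)={4,5,8} D(X)={1,2,3,5,7,8} D(Z)={2,5,6,8}: Y {4,5,8}->{4,5}; X {1,2,3,5,7,8}->{1,2,3}; Z {2,5,6,8}->{5,6,8} => REVISION
Constraint 3 (Y + X = Z) on D(Y)={4,5} D(X)={1,2,3} D(Z)={5,6,8}: no change => not a revision
Total revisions = 1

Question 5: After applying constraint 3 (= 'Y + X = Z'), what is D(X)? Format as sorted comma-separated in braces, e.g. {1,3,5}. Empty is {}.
Constraint 1 (X != Z) on D(X)={1,2,3,5,7,8} D(Z)={2,5,6,8}: no change
Constraint 2 (Y + X = Z) on D(Y)={4,5,8} D(X)={1,2,3,5,7,8} D(Z)={2,5,6,8}: Y {4,5,8}->{4,5}; X {1,2,3,5,7,8}->{1,2,3}; Z {2,5,6,8}->{5,6,8}
Constraint 3 (Y + X = Z) on D(Y)={4,5} D(X)={1,2,3} D(Z)={5,6,8}: no change
So after constraint 3: D(X) = {1,2,3}

Answer: {1,2,3}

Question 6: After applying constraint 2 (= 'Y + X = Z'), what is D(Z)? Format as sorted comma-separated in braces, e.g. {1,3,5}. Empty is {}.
Constraint 1 (X != Z) on D(X)={1,2,3,5,7,8} D(Z)={2,5,6,8}: no change
Constraint 2 (Y + X = Z) on D(Y)={4,5,8} D(X)={1,2,3,5,7,8} D(Z)={2,5,6,8}: Y {4,5,8}->{4,5}; X {1,2,3,5,7,8}->{1,2,3}; Z {2,5,6,8}->{5,6,8}
So after constraint 2: D(Z) = {5,6,8}

Answer: {5,6,8}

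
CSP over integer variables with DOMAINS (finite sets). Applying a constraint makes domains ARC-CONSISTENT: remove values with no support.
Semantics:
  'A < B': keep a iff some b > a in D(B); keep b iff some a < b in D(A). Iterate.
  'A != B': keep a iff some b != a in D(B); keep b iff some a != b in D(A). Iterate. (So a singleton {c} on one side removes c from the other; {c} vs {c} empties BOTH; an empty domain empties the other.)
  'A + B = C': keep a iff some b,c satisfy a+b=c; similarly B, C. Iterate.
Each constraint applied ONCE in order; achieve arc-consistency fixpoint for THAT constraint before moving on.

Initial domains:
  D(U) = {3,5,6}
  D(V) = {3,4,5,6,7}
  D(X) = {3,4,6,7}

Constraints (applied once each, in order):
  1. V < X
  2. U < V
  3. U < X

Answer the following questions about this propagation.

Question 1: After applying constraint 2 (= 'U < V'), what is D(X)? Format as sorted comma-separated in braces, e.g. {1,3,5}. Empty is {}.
Answer: {4,6,7}

Derivation:
Constraint 1 (V < X) on D(V)={3,4,5,6,7} D(X)={3,4,6,7}: V {3,4,5,6,7}->{3,4,5,6}; X {3,4,6,7}->{4,6,7}
Constraint 2 (U < V) on D(U)={3,5,6} D(V)={3,4,5,6}: U {3,5,6}->{3,5}; V {3,4,5,6}->{4,5,6}
So after constraint 2: D(X) = {4,6,7}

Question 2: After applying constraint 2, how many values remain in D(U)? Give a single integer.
Constraint 1 (V < X) on D(V)={3,4,5,6,7} D(X)={3,4,6,7}: V {3,4,5,6,7}->{3,4,5,6}; X {3,4,6,7}->{4,6,7}
Constraint 2 (U < V) on D(U)={3,5,6} D(V)={3,4,5,6}: U {3,5,6}->{3,5}; V {3,4,5,6}->{4,5,6}
So after constraint 2: D(U)={3,5}, size = 2

Answer: 2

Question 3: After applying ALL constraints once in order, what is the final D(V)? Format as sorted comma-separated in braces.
Answer: {4,5,6}

Derivation:
Constraint 1 (V < X) on D(V)={3,4,5,6,7} D(X)={3,4,6,7}: V {3,4,5,6,7}->{3,4,5,6}; X {3,4,6,7}->{4,6,7}
Constraint 2 (U < V) on D(U)={3,5,6} D(V)={3,4,5,6}: U {3,5,6}->{3,5}; V {3,4,5,6}->{4,5,6}
Constraint 3 (U < X) on D(U)={3,5} D(X)={4,6,7}: no change
So after all 3 constraints: D(V) = {4,5,6}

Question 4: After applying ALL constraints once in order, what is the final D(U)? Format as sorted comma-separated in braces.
Answer: {3,5}

Derivation:
Constraint 1 (V < X) on D(V)={3,4,5,6,7} D(X)={3,4,6,7}: V {3,4,5,6,7}->{3,4,5,6}; X {3,4,6,7}->{4,6,7}
Constraint 2 (U < V) on D(U)={3,5,6} D(V)={3,4,5,6}: U {3,5,6}->{3,5}; V {3,4,5,6}->{4,5,6}
Constraint 3 (U < X) on D(U)={3,5} D(X)={4,6,7}: no change
So after all 3 constraints: D(U) = {3,5}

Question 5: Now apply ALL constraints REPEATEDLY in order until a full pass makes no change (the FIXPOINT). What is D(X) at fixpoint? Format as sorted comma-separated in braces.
pass 0 (initial): D(X)={3,4,6,7}
pass 1: U {3,5,6}->{3,5}; V {3,4,5,6,7}->{4,5,6}; X {3,4,6,7}->{4,6,7}
pass 2: X {4,6,7}->{6,7}
pass 3: no change
Fixpoint after 3 passes: D(X) = {6,7}

Answer: {6,7}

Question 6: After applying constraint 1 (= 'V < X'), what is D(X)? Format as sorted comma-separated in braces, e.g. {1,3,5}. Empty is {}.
Constraint 1 (V < X) on D(V)={3,4,5,6,7} D(X)={3,4,6,7}: V {3,4,5,6,7}->{3,4,5,6}; X {3,4,6,7}->{4,6,7}
So after constraint 1: D(X) = {4,6,7}

Answer: {4,6,7}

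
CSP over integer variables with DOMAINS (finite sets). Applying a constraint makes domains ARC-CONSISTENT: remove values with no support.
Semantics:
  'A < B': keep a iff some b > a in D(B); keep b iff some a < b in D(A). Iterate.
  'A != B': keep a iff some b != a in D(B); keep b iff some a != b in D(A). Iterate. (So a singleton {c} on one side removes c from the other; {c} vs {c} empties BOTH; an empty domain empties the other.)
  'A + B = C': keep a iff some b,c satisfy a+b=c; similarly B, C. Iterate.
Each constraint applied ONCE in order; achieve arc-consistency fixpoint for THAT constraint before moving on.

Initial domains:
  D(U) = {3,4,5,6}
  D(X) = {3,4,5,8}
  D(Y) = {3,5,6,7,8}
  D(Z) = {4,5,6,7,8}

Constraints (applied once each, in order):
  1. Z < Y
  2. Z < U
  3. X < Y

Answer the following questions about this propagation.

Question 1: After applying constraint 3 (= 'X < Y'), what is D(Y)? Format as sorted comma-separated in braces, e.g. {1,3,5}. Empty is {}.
Answer: {5,6,7,8}

Derivation:
Constraint 1 (Z < Y) on D(Z)={4,5,6,7,8} D(Y)={3,5,6,7,8}: Z {4,5,6,7,8}->{4,5,6,7}; Y {3,5,6,7,8}->{5,6,7,8}
Constraint 2 (Z < U) on D(Z)={4,5,6,7} D(U)={3,4,5,6}: Z {4,5,6,7}->{4,5}; U {3,4,5,6}->{5,6}
Constraint 3 (X < Y) on D(X)={3,4,5,8} D(Y)={5,6,7,8}: X {3,4,5,8}->{3,4,5}
So after constraint 3: D(Y) = {5,6,7,8}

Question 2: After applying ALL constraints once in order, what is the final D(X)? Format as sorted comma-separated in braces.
Constraint 1 (Z < Y) on D(Z)={4,5,6,7,8} D(Y)={3,5,6,7,8}: Z {4,5,6,7,8}->{4,5,6,7}; Y {3,5,6,7,8}->{5,6,7,8}
Constraint 2 (Z < U) on D(Z)={4,5,6,7} D(U)={3,4,5,6}: Z {4,5,6,7}->{4,5}; U {3,4,5,6}->{5,6}
Constraint 3 (X < Y) on D(X)={3,4,5,8} D(Y)={5,6,7,8}: X {3,4,5,8}->{3,4,5}
So after all 3 constraints: D(X) = {3,4,5}

Answer: {3,4,5}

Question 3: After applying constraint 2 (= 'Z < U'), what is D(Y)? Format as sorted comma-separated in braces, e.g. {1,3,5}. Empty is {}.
Answer: {5,6,7,8}

Derivation:
Constraint 1 (Z < Y) on D(Z)={4,5,6,7,8} D(Y)={3,5,6,7,8}: Z {4,5,6,7,8}->{4,5,6,7}; Y {3,5,6,7,8}->{5,6,7,8}
Constraint 2 (Z < U) on D(Z)={4,5,6,7} D(U)={3,4,5,6}: Z {4,5,6,7}->{4,5}; U {3,4,5,6}->{5,6}
So after constraint 2: D(Y) = {5,6,7,8}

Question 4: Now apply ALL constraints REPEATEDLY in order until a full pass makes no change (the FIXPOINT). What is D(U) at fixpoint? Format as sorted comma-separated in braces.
pass 0 (initial): D(U)={3,4,5,6}
pass 1: U {3,4,5,6}->{5,6}; X {3,4,5,8}->{3,4,5}; Y {3,5,6,7,8}->{5,6,7,8}; Z {4,5,6,7,8}->{4,5}
pass 2: no change
Fixpoint after 2 passes: D(U) = {5,6}

Answer: {5,6}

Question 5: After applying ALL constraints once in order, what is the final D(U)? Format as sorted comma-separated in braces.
Constraint 1 (Z < Y) on D(Z)={4,5,6,7,8} D(Y)={3,5,6,7,8}: Z {4,5,6,7,8}->{4,5,6,7}; Y {3,5,6,7,8}->{5,6,7,8}
Constraint 2 (Z < U) on D(Z)={4,5,6,7} D(U)={3,4,5,6}: Z {4,5,6,7}->{4,5}; U {3,4,5,6}->{5,6}
Constraint 3 (X < Y) on D(X)={3,4,5,8} D(Y)={5,6,7,8}: X {3,4,5,8}->{3,4,5}
So after all 3 constraints: D(U) = {5,6}

Answer: {5,6}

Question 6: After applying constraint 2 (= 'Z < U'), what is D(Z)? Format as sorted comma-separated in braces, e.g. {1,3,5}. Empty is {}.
Answer: {4,5}

Derivation:
Constraint 1 (Z < Y) on D(Z)={4,5,6,7,8} D(Y)={3,5,6,7,8}: Z {4,5,6,7,8}->{4,5,6,7}; Y {3,5,6,7,8}->{5,6,7,8}
Constraint 2 (Z < U) on D(Z)={4,5,6,7} D(U)={3,4,5,6}: Z {4,5,6,7}->{4,5}; U {3,4,5,6}->{5,6}
So after constraint 2: D(Z) = {4,5}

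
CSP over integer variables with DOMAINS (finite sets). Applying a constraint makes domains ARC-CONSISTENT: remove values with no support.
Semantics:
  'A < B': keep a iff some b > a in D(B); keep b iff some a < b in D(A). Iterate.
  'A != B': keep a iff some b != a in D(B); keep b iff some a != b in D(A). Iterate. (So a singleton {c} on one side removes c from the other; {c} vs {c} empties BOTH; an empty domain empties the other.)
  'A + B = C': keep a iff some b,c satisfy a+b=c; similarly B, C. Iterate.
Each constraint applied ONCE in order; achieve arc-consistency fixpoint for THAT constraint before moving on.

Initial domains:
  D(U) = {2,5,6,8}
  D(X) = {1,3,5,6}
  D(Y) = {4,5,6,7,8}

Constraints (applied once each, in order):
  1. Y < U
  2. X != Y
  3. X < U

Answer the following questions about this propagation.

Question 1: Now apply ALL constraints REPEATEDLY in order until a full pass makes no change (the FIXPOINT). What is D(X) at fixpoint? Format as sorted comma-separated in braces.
Answer: {1,3,5,6}

Derivation:
pass 0 (initial): D(X)={1,3,5,6}
pass 1: U {2,5,6,8}->{5,6,8}; Y {4,5,6,7,8}->{4,5,6,7}
pass 2: no change
Fixpoint after 2 passes: D(X) = {1,3,5,6}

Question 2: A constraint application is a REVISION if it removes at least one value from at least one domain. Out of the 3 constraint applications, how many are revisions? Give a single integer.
Answer: 1

Derivation:
Constraint 1 (Y < U) on D(Y)={4,5,6,7,8} D(U)={2,5,6,8}: Y {4,5,6,7,8}->{4,5,6,7}; U {2,5,6,8}->{5,6,8} => REVISION
Constraint 2 (X != Y) on D(X)={1,3,5,6} D(Y)={4,5,6,7}: no change => not a revision
Constraint 3 (X < U) on D(X)={1,3,5,6} D(U)={5,6,8}: no change => not a revision
Total revisions = 1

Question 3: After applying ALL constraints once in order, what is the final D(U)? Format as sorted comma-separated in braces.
Constraint 1 (Y < U) on D(Y)={4,5,6,7,8} D(U)={2,5,6,8}: Y {4,5,6,7,8}->{4,5,6,7}; U {2,5,6,8}->{5,6,8}
Constraint 2 (X != Y) on D(X)={1,3,5,6} D(Y)={4,5,6,7}: no change
Constraint 3 (X < U) on D(X)={1,3,5,6} D(U)={5,6,8}: no change
So after all 3 constraints: D(U) = {5,6,8}

Answer: {5,6,8}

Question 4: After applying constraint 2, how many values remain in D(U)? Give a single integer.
Answer: 3

Derivation:
Constraint 1 (Y < U) on D(Y)={4,5,6,7,8} D(U)={2,5,6,8}: Y {4,5,6,7,8}->{4,5,6,7}; U {2,5,6,8}->{5,6,8}
Constraint 2 (X != Y) on D(X)={1,3,5,6} D(Y)={4,5,6,7}: no change
So after constraint 2: D(U)={5,6,8}, size = 3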